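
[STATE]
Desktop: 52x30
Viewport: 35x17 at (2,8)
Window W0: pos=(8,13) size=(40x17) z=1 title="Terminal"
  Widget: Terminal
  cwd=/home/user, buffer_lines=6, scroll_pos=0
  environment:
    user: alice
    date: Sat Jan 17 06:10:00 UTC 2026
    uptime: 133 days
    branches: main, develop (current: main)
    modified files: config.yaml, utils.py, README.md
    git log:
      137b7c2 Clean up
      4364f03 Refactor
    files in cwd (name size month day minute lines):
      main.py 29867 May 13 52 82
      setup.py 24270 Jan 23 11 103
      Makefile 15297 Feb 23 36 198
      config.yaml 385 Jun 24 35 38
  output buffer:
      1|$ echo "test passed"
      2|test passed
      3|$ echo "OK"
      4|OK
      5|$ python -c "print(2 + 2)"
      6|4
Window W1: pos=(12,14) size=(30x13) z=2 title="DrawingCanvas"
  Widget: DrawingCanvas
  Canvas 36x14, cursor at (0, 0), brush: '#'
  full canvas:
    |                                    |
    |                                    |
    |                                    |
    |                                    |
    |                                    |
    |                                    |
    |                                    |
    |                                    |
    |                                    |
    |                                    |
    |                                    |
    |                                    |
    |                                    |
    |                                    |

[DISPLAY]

                                   
                                   
                                   
                                   
                                   
      ┏━━━━━━━━━━━━━━━━━━━━━━━━━━━━
      ┃ Te┏━━━━━━━━━━━━━━━━━━━━━━━━
      ┠───┃ DrawingCanvas          
      ┃$ e┠────────────────────────
      ┃tes┃+                       
      ┃$ e┃                        
      ┃OK ┃                        
      ┃$ p┃                        
      ┃4  ┃                        
      ┃$ █┃                        
      ┃   ┃                        
      ┃   ┃                        


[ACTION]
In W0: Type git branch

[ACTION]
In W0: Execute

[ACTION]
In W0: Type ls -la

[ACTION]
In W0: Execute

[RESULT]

                                   
                                   
                                   
                                   
                                   
      ┏━━━━━━━━━━━━━━━━━━━━━━━━━━━━
      ┃ Te┏━━━━━━━━━━━━━━━━━━━━━━━━
      ┠───┃ DrawingCanvas          
      ┃$ e┠────────────────────────
      ┃OK ┃+                       
      ┃$ p┃                        
      ┃4  ┃                        
      ┃$ g┃                        
      ┃* m┃                        
      ┃  d┃                        
      ┃$ l┃                        
      ┃-rw┃                        


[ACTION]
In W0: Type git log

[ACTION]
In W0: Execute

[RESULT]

                                   
                                   
                                   
                                   
                                   
      ┏━━━━━━━━━━━━━━━━━━━━━━━━━━━━
      ┃ Te┏━━━━━━━━━━━━━━━━━━━━━━━━
      ┠───┃ DrawingCanvas          
      ┃4  ┠────────────────────────
      ┃$ g┃+                       
      ┃* m┃                        
      ┃  d┃                        
      ┃$ l┃                        
      ┃-rw┃                        
      ┃-rw┃                        
      ┃-rw┃                        
      ┃-rw┃                        


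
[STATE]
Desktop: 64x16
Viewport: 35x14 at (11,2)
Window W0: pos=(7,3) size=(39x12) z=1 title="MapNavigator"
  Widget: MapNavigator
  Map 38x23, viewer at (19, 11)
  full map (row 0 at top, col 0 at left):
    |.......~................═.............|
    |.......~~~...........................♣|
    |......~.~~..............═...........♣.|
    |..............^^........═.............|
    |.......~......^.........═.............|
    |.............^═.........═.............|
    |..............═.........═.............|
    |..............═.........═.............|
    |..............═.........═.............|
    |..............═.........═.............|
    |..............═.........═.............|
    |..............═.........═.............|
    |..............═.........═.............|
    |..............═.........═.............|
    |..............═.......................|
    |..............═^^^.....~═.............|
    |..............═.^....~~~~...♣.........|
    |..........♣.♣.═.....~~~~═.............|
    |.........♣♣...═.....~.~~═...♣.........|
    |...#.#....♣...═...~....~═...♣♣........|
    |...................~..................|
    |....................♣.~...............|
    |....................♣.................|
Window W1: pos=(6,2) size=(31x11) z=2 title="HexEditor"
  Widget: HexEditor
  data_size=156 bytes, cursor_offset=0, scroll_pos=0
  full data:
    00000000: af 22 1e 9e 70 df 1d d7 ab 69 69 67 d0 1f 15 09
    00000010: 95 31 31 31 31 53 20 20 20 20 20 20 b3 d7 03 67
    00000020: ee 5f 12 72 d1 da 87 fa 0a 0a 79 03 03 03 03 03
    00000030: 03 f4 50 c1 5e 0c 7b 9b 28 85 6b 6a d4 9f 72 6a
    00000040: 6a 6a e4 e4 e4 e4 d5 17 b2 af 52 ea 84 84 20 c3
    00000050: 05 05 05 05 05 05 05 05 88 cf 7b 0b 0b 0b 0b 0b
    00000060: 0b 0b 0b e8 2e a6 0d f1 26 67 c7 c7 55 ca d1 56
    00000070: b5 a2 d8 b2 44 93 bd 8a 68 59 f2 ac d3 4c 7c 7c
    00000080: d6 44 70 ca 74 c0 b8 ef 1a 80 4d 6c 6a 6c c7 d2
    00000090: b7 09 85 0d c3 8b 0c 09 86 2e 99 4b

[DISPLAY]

━━━━━━━━━━━━━━━━━━━━━━━━━┓         
Editor                   ┃━━━━━━━━┓
─────────────────────────┨        ┃
0000  AF 22 1e 9e 70 df 1┃────────┨
0010  95 31 31 31 31 53 2┃........┃
0020  ee 5f 12 72 d1 da 8┃........┃
0030  03 f4 50 c1 5e 0c 7┃........┃
0040  6a 6a e4 e4 e4 e4 d┃........┃
0050  05 05 05 05 05 05 0┃........┃
0060  0b 0b 0b e8 2e a6 0┃........┃
━━━━━━━━━━━━━━━━━━━━━━━━━┛........┃
..........═.......................┃
━━━━━━━━━━━━━━━━━━━━━━━━━━━━━━━━━━┛
                                   


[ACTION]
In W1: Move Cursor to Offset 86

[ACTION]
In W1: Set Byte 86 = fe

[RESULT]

━━━━━━━━━━━━━━━━━━━━━━━━━┓         
Editor                   ┃━━━━━━━━┓
─────────────────────────┨        ┃
0000  af 22 1e 9e 70 df 1┃────────┨
0010  95 31 31 31 31 53 2┃........┃
0020  ee 5f 12 72 d1 da 8┃........┃
0030  03 f4 50 c1 5e 0c 7┃........┃
0040  6a 6a e4 e4 e4 e4 d┃........┃
0050  05 05 05 05 05 05 F┃........┃
0060  0b 0b 0b e8 2e a6 0┃........┃
━━━━━━━━━━━━━━━━━━━━━━━━━┛........┃
..........═.......................┃
━━━━━━━━━━━━━━━━━━━━━━━━━━━━━━━━━━┛
                                   


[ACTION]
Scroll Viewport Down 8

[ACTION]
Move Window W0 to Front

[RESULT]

━━━━━━━━━━━━━━━━━━━━━━━━━┓         
━━━━━━━━━━━━━━━━━━━━━━━━━━━━━━━━━━┓
pNavigator                        ┃
──────────────────────────────────┨
..........═.........═.............┃
..........═.........═.............┃
..........═.........═.............┃
..........═.........═.............┃
..........═....@....═.............┃
..........═.........═.............┃
..........═.........═.............┃
..........═.......................┃
━━━━━━━━━━━━━━━━━━━━━━━━━━━━━━━━━━┛
                                   


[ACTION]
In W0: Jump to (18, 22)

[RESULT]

━━━━━━━━━━━━━━━━━━━━━━━━━┓         
━━━━━━━━━━━━━━━━━━━━━━━━━━━━━━━━━━┓
pNavigator                        ┃
──────────────────────────────────┨
......♣♣...═.....~.~~═...♣........┃
#.#....♣...═...~....~═...♣♣.......┃
................~.................┃
.................♣.~..............┃
...............@.♣................┃
                                  ┃
                                  ┃
                                  ┃
━━━━━━━━━━━━━━━━━━━━━━━━━━━━━━━━━━┛
                                   


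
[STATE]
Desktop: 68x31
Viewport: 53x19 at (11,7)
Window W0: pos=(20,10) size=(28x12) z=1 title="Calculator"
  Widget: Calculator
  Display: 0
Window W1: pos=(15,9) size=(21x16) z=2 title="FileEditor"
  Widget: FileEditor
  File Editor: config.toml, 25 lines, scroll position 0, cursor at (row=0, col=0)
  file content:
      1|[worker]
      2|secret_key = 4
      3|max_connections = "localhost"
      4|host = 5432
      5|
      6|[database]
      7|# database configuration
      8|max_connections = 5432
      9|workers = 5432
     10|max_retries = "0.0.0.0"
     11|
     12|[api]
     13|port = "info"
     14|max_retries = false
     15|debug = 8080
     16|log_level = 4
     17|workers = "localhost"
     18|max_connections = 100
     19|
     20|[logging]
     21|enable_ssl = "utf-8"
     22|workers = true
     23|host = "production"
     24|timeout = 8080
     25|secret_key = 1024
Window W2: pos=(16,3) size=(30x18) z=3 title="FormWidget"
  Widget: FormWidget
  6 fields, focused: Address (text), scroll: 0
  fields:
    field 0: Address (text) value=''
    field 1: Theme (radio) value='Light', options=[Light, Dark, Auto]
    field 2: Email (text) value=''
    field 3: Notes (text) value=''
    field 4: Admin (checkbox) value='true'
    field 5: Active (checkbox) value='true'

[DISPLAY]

     ┃  Theme:      (●) Light  ( )┃                  
     ┃  Email:      [            ]┃                  
    ┏┃  Notes:      [            ]┃                  
    ┃┃  Admin:      [x]           ┃━┓                
    ┠┃  Active:     [x]           ┃ ┃                
    ┃┃                            ┃─┨                
    ┃┃                            ┃0┃                
    ┃┃                            ┃ ┃                
    ┃┃                            ┃ ┃                
    ┃┃                            ┃ ┃                
    ┃┃                            ┃ ┃                
    ┃┃                            ┃ ┃                
    ┃┃                            ┃ ┃                
    ┃┗━━━━━━━━━━━━━━━━━━━━━━━━━━━━┛ ┃                
    ┃max_retries = "0.0░┃━━━━━━━━━━━┛                
    ┃                  ░┃                            
    ┃[api]             ▼┃                            
    ┗━━━━━━━━━━━━━━━━━━━┛                            
                                                     


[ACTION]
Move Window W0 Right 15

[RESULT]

     ┃  Theme:      (●) Light  ( )┃                  
     ┃  Email:      [            ]┃                  
    ┏┃  Notes:      [            ]┃                  
    ┃┃  Admin:      [x]           ┃━━━━━━━━━━━━━━━━┓ 
    ┠┃  Active:     [x]           ┃r               ┃ 
    ┃┃                            ┃────────────────┨ 
    ┃┃                            ┃               0┃ 
    ┃┃                            ┃──┬───┐         ┃ 
    ┃┃                            ┃9 │ ÷ │         ┃ 
    ┃┃                            ┃──┼───┤         ┃ 
    ┃┃                            ┃6 │ × │         ┃ 
    ┃┃                            ┃──┼───┤         ┃ 
    ┃┃                            ┃3 │ - │         ┃ 
    ┃┗━━━━━━━━━━━━━━━━━━━━━━━━━━━━┛──┴───┘         ┃ 
    ┃max_retries = "0.0░┃━━━━━━━━━━━━━━━━━━━━━━━━━━┛ 
    ┃                  ░┃                            
    ┃[api]             ▼┃                            
    ┗━━━━━━━━━━━━━━━━━━━┛                            
                                                     


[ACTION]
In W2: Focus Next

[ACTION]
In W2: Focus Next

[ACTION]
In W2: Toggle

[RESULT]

     ┃  Theme:      (●) Light  ( )┃                  
     ┃> Email:      [            ]┃                  
    ┏┃  Notes:      [            ]┃                  
    ┃┃  Admin:      [x]           ┃━━━━━━━━━━━━━━━━┓ 
    ┠┃  Active:     [x]           ┃r               ┃ 
    ┃┃                            ┃────────────────┨ 
    ┃┃                            ┃               0┃ 
    ┃┃                            ┃──┬───┐         ┃ 
    ┃┃                            ┃9 │ ÷ │         ┃ 
    ┃┃                            ┃──┼───┤         ┃ 
    ┃┃                            ┃6 │ × │         ┃ 
    ┃┃                            ┃──┼───┤         ┃ 
    ┃┃                            ┃3 │ - │         ┃ 
    ┃┗━━━━━━━━━━━━━━━━━━━━━━━━━━━━┛──┴───┘         ┃ 
    ┃max_retries = "0.0░┃━━━━━━━━━━━━━━━━━━━━━━━━━━┛ 
    ┃                  ░┃                            
    ┃[api]             ▼┃                            
    ┗━━━━━━━━━━━━━━━━━━━┛                            
                                                     


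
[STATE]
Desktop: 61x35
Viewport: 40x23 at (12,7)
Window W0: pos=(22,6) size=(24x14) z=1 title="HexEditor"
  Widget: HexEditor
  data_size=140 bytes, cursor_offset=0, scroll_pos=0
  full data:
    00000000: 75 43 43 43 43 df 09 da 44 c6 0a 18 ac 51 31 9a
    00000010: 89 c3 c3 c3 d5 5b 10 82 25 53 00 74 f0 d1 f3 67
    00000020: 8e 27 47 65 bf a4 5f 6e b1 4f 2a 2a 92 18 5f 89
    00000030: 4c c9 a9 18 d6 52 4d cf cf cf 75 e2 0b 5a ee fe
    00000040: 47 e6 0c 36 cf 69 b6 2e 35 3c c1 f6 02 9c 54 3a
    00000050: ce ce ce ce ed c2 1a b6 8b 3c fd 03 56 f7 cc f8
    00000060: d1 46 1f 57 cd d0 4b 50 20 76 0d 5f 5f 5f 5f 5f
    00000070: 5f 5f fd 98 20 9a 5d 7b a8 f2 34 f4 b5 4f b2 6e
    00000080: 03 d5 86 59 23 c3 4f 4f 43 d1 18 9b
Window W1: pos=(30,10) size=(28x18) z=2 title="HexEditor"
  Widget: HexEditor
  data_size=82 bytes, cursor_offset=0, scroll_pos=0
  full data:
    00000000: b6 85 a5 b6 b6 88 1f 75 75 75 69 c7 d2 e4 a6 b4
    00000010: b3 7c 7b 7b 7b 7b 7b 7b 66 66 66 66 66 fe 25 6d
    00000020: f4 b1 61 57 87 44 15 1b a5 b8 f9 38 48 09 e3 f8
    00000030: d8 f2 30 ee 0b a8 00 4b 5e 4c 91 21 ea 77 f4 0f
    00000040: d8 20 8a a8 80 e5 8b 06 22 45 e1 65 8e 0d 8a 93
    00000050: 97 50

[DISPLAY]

          ┃ HexEditor            ┃      
          ┠──────────────────────┨      
          ┃00000000  75 43 43 43 ┃      
          ┃0000001┏━━━━━━━━━━━━━━━━━━━━━
          ┃0000002┃ HexEditor           
          ┃0000003┠─────────────────────
          ┃0000004┃00000000  B6 85 a5 b6
          ┃0000005┃00000010  b3 7c 7b 7b
          ┃0000006┃00000020  f4 b1 61 57
          ┃0000007┃00000030  d8 f2 30 ee
          ┃0000008┃00000040  d8 20 8a a8
          ┃       ┃00000050  97 50      
          ┗━━━━━━━┃                     
                  ┃                     
                  ┃                     
                  ┃                     
                  ┃                     
                  ┃                     
                  ┃                     
                  ┃                     
                  ┗━━━━━━━━━━━━━━━━━━━━━
                                        
                                        


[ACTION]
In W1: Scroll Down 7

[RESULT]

          ┃ HexEditor            ┃      
          ┠──────────────────────┨      
          ┃00000000  75 43 43 43 ┃      
          ┃0000001┏━━━━━━━━━━━━━━━━━━━━━
          ┃0000002┃ HexEditor           
          ┃0000003┠─────────────────────
          ┃0000004┃00000050  97 50      
          ┃0000005┃                     
          ┃0000006┃                     
          ┃0000007┃                     
          ┃0000008┃                     
          ┃       ┃                     
          ┗━━━━━━━┃                     
                  ┃                     
                  ┃                     
                  ┃                     
                  ┃                     
                  ┃                     
                  ┃                     
                  ┃                     
                  ┗━━━━━━━━━━━━━━━━━━━━━
                                        
                                        


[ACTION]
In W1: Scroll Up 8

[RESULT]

          ┃ HexEditor            ┃      
          ┠──────────────────────┨      
          ┃00000000  75 43 43 43 ┃      
          ┃0000001┏━━━━━━━━━━━━━━━━━━━━━
          ┃0000002┃ HexEditor           
          ┃0000003┠─────────────────────
          ┃0000004┃00000000  B6 85 a5 b6
          ┃0000005┃00000010  b3 7c 7b 7b
          ┃0000006┃00000020  f4 b1 61 57
          ┃0000007┃00000030  d8 f2 30 ee
          ┃0000008┃00000040  d8 20 8a a8
          ┃       ┃00000050  97 50      
          ┗━━━━━━━┃                     
                  ┃                     
                  ┃                     
                  ┃                     
                  ┃                     
                  ┃                     
                  ┃                     
                  ┃                     
                  ┗━━━━━━━━━━━━━━━━━━━━━
                                        
                                        


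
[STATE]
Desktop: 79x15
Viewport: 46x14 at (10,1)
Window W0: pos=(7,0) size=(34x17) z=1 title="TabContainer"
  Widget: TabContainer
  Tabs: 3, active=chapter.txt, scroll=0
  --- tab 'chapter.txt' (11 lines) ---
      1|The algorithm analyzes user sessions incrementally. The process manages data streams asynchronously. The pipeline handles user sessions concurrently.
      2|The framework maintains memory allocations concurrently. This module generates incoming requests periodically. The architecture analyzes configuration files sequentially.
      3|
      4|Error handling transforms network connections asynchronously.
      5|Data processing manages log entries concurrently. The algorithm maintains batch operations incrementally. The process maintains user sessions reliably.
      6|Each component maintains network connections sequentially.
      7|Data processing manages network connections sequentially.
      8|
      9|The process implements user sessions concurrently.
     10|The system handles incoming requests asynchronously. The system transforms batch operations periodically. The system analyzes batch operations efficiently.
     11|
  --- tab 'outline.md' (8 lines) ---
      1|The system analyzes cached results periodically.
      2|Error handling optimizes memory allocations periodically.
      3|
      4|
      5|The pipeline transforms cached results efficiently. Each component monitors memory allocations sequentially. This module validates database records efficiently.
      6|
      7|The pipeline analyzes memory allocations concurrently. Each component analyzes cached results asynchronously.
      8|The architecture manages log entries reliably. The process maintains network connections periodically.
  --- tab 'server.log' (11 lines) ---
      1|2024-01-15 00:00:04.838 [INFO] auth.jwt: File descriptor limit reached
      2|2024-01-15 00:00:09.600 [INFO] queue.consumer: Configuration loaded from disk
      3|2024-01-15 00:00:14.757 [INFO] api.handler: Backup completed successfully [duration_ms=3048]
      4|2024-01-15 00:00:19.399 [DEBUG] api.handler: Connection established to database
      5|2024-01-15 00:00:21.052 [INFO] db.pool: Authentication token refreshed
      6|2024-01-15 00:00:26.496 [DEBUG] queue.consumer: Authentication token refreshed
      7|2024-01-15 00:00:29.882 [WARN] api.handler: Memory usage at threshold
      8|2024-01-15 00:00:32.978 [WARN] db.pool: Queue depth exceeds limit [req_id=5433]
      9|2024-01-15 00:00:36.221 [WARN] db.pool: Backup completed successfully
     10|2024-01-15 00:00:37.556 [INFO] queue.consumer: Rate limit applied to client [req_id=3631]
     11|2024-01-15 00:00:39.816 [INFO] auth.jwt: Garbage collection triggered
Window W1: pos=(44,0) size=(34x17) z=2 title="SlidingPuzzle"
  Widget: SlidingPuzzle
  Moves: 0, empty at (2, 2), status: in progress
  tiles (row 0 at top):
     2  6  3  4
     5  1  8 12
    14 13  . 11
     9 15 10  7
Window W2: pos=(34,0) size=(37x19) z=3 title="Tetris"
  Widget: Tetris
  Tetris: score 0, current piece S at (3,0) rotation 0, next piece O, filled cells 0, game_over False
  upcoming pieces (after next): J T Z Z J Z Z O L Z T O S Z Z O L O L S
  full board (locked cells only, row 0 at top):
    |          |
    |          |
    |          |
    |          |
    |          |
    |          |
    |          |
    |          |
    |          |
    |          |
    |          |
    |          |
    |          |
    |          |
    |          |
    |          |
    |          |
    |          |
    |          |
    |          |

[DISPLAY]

abContainer             ┃ Tetris              
────────────────────────┠─────────────────────
hapter.txt]│ outline.md ┃          │Next:     
────────────────────────┃          │▓▓        
e algorithm analyzes use┃          │▓▓        
e framework maintains me┃          │          
                        ┃          │          
ror handling transforms ┃          │          
ta processing manages lo┃          │Score:    
ch component maintains n┃          │0         
ta processing manages ne┃          │          
                        ┃          │          
e process implements use┃          │          
e system handles incomin┃          │          


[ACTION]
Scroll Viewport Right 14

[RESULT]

          ┃ Tetris                            
──────────┠───────────────────────────────────
utline.md ┃          │Next:                   
──────────┃          │▓▓                      
alyzes use┃          │▓▓                      
intains me┃          │                        
          ┃          │                        
ransforms ┃          │                        
manages lo┃          │Score:                  
aintains n┃          │0                       
manages ne┃          │                        
          ┃          │                        
ements use┃          │                        
es incomin┃          │                        


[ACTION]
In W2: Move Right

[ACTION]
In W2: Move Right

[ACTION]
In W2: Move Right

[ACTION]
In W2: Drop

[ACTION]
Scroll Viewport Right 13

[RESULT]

 ┃ Tetris                            ┃      ┃ 
─┠───────────────────────────────────┨──────┨ 
 ┃          │Next:                   ┃      ┃ 
─┃          │▓▓                      ┃      ┃ 
e┃          │▓▓                      ┃      ┃ 
e┃          │                        ┃      ┃ 
 ┃          │                        ┃      ┃ 
 ┃          │                        ┃      ┃ 
o┃          │Score:                  ┃      ┃ 
n┃          │0                       ┃      ┃ 
e┃          │                        ┃      ┃ 
 ┃          │                        ┃      ┃ 
e┃          │                        ┃      ┃ 
n┃          │                        ┃      ┃ 


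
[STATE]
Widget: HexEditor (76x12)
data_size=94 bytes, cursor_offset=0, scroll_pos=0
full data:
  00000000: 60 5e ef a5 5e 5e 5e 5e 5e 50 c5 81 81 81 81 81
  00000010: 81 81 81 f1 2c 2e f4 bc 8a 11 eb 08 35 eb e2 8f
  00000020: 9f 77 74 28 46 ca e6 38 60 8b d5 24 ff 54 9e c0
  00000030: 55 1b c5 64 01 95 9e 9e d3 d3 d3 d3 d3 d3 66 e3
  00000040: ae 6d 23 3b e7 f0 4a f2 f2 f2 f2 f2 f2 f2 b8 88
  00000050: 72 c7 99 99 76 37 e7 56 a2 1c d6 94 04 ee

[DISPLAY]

00000000  60 5e ef a5 5e 5e 5e 5e  5e 50 c5 81 81 81 81 81  |`^..^^^^^P.....
00000010  81 81 81 f1 2c 2e f4 bc  8a 11 eb 08 35 eb e2 8f  |....,.......5..
00000020  9f 77 74 28 46 ca e6 38  60 8b d5 24 ff 54 9e c0  |.wt(F..8`..$.T.
00000030  55 1b c5 64 01 95 9e 9e  d3 d3 d3 d3 d3 d3 66 e3  |U..d..........f
00000040  ae 6d 23 3b e7 f0 4a f2  f2 f2 f2 f2 f2 f2 b8 88  |.m#;..J........
00000050  72 c7 99 99 76 37 e7 56  a2 1c d6 94 04 ee        |r...v7.V...... 
                                                                            
                                                                            
                                                                            
                                                                            
                                                                            
                                                                            


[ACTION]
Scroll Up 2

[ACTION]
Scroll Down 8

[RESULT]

00000050  72 c7 99 99 76 37 e7 56  a2 1c d6 94 04 ee        |r...v7.V...... 
                                                                            
                                                                            
                                                                            
                                                                            
                                                                            
                                                                            
                                                                            
                                                                            
                                                                            
                                                                            
                                                                            


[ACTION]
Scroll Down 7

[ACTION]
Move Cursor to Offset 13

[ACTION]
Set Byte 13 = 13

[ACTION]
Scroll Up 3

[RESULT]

00000020  9f 77 74 28 46 ca e6 38  60 8b d5 24 ff 54 9e c0  |.wt(F..8`..$.T.
00000030  55 1b c5 64 01 95 9e 9e  d3 d3 d3 d3 d3 d3 66 e3  |U..d..........f
00000040  ae 6d 23 3b e7 f0 4a f2  f2 f2 f2 f2 f2 f2 b8 88  |.m#;..J........
00000050  72 c7 99 99 76 37 e7 56  a2 1c d6 94 04 ee        |r...v7.V...... 
                                                                            
                                                                            
                                                                            
                                                                            
                                                                            
                                                                            
                                                                            
                                                                            


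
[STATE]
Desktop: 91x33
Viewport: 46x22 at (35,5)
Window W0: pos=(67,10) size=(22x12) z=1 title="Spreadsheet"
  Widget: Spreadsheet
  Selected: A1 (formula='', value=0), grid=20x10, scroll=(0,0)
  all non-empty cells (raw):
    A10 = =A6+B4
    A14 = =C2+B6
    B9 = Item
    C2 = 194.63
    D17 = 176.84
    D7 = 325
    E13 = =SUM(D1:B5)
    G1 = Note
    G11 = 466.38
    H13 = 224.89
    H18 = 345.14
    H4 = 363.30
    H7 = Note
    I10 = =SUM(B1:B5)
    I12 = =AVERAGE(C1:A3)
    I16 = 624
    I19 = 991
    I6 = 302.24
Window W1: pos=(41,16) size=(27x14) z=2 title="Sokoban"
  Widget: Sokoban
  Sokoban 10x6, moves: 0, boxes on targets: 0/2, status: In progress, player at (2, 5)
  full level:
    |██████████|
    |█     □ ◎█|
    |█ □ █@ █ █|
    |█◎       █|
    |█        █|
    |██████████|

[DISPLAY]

                                              
                                              
                                              
                                              
                                              
                                ┏━━━━━━━━━━━━━
                                ┃ Spreadsheet 
                                ┠─────────────
                                ┃A1:          
                                ┃       A     
                                ┃-------------
      ┏━━━━━━━━━━━━━━━━━━━━━━━━━┓  1      [0] 
      ┃ Sokoban                 ┃  2        0 
      ┠─────────────────────────┨  3        0 
      ┃██████████               ┃  4        0 
      ┃█     □ ◎█               ┃  5        0 
      ┃█ □ █@ █ █               ┃━━━━━━━━━━━━━
      ┃█◎       █               ┃             
      ┃█        █               ┃             
      ┃██████████               ┃             
      ┃Moves: 0  0/2            ┃             
      ┃                         ┃             


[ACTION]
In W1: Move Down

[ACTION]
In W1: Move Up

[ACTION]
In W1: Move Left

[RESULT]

                                              
                                              
                                              
                                              
                                              
                                ┏━━━━━━━━━━━━━
                                ┃ Spreadsheet 
                                ┠─────────────
                                ┃A1:          
                                ┃       A     
                                ┃-------------
      ┏━━━━━━━━━━━━━━━━━━━━━━━━━┓  1      [0] 
      ┃ Sokoban                 ┃  2        0 
      ┠─────────────────────────┨  3        0 
      ┃██████████               ┃  4        0 
      ┃█     □ ◎█               ┃  5        0 
      ┃█ □ █@ █ █               ┃━━━━━━━━━━━━━
      ┃█◎       █               ┃             
      ┃█        █               ┃             
      ┃██████████               ┃             
      ┃Moves: 2  0/2            ┃             
      ┃                         ┃             


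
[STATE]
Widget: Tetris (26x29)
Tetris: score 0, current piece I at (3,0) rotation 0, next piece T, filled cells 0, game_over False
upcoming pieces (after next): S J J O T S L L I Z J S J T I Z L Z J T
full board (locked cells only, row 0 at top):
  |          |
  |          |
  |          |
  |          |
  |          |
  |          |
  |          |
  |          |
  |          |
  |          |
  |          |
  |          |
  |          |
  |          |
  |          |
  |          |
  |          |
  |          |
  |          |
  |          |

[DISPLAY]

   ████   │Next:          
          │ ▒             
          │▒▒▒            
          │               
          │               
          │               
          │Score:         
          │0              
          │               
          │               
          │               
          │               
          │               
          │               
          │               
          │               
          │               
          │               
          │               
          │               
          │               
          │               
          │               
          │               
          │               
          │               
          │               
          │               
          │               


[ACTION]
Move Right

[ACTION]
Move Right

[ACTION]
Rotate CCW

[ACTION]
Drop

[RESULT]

          │Next:          
     █    │ ▒             
     █    │▒▒▒            
     █    │               
     █    │               
          │               
          │Score:         
          │0              
          │               
          │               
          │               
          │               
          │               
          │               
          │               
          │               
          │               
          │               
          │               
          │               
          │               
          │               
          │               
          │               
          │               
          │               
          │               
          │               
          │               


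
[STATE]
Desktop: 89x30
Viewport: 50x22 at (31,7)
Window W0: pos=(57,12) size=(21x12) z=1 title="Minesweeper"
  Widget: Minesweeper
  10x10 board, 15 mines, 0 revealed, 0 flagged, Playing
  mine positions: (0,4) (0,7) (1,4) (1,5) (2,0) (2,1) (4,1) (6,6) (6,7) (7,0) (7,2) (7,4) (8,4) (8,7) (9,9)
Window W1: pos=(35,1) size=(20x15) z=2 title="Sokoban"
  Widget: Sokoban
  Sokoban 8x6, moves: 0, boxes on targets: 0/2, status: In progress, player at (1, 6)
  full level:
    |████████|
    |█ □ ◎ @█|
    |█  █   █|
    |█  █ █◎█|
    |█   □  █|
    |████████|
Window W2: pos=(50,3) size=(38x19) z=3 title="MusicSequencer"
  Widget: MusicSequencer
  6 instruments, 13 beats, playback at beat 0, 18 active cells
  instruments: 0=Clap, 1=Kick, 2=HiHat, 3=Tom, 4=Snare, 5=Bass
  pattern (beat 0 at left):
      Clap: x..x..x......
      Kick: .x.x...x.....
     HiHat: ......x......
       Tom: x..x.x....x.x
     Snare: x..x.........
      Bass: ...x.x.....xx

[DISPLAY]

    ┃█  █ █◎█      ┃  Clap█··█··█······           
    ┃█   □  █      ┃  Kick·█·█···█·····           
    ┃████████      ┃ HiHat······█······           
    ┃Moves: 0  0/2 ┃   Tom█··█·█····█·█           
    ┃              ┃ Snare█··█·········           
    ┃              ┃  Bass···█·█·····██           
    ┃              ┃                              
    ┃              ┃                              
    ┗━━━━━━━━━━━━━━┃                              
                   ┃                              
                   ┃                              
                   ┃                              
                   ┃                              
                   ┃                              
                   ┗━━━━━━━━━━━━━━━━━━━━━━━━━━━━━━
                          ┃■■■■■■■■■■         ┃   
                          ┗━━━━━━━━━━━━━━━━━━━┛   
                                                  
                                                  
                                                  
                                                  
                                                  


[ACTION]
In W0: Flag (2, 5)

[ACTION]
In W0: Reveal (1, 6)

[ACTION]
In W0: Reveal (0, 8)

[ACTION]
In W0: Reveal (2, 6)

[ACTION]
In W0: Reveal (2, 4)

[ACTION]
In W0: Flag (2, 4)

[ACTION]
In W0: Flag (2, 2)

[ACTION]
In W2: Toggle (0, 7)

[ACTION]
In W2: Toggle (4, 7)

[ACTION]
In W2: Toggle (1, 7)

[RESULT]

    ┃█  █ █◎█      ┃  Clap█··█··██·····           
    ┃█   □  █      ┃  Kick·█·█·········           
    ┃████████      ┃ HiHat······█······           
    ┃Moves: 0  0/2 ┃   Tom█··█·█····█·█           
    ┃              ┃ Snare█··█···█·····           
    ┃              ┃  Bass···█·█·····██           
    ┃              ┃                              
    ┃              ┃                              
    ┗━━━━━━━━━━━━━━┃                              
                   ┃                              
                   ┃                              
                   ┃                              
                   ┃                              
                   ┃                              
                   ┗━━━━━━━━━━━━━━━━━━━━━━━━━━━━━━
                          ┃■■■■■■■■■■         ┃   
                          ┗━━━━━━━━━━━━━━━━━━━┛   
                                                  
                                                  
                                                  
                                                  
                                                  


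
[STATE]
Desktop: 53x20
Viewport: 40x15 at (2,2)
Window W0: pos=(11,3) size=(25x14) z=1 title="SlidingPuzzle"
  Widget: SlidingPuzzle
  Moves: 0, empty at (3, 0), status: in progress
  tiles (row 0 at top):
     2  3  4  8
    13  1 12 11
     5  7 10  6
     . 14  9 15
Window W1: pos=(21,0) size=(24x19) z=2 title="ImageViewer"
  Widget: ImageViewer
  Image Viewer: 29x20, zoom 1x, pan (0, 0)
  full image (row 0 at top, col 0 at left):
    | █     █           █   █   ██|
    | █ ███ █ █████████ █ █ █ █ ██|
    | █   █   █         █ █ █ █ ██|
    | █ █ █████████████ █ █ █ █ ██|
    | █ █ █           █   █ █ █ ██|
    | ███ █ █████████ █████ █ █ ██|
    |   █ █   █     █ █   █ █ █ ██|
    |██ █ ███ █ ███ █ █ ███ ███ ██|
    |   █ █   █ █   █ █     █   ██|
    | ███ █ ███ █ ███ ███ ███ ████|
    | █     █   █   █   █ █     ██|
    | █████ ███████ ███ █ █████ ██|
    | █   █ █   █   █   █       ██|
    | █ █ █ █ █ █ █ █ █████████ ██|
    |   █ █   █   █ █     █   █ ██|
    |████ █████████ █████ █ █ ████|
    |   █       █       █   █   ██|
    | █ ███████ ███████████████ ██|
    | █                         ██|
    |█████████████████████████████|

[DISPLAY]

                   ┠────────────────────
         ┏━━━━━━━━━┃ █     █           █
         ┃ SlidingP┃ █ ███ █ █████████ █
         ┠─────────┃ █   █   █         █
         ┃┌────┬───┃ █ █ █████████████ █
         ┃│  2 │  3┃ █ █ █           █  
         ┃├────┼───┃ ███ █ █████████ ███
         ┃│ 13 │  1┃   █ █   █     █ █  
         ┃├────┼───┃██ █ ███ █ ███ █ █ █
         ┃│  5 │  7┃   █ █   █ █   █ █  
         ┃├────┼───┃ ███ █ ███ █ ███ ███
         ┃│    │ 14┃ █     █   █   █   █
         ┃└────┴───┃ █████ ███████ ███ █
         ┃Moves: 0 ┃ █   █ █   █   █   █
         ┗━━━━━━━━━┃ █ █ █ █ █ █ █ █ ███


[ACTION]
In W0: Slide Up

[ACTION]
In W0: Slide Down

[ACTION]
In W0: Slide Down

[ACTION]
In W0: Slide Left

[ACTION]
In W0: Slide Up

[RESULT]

                   ┠────────────────────
         ┏━━━━━━━━━┃ █     █           █
         ┃ SlidingP┃ █ ███ █ █████████ █
         ┠─────────┃ █   █   █         █
         ┃┌────┬───┃ █ █ █████████████ █
         ┃│  2 │  3┃ █ █ █           █  
         ┃├────┼───┃ ███ █ █████████ ███
         ┃│  1 │  7┃   █ █   █     █ █  
         ┃├────┼───┃██ █ ███ █ ███ █ █ █
         ┃│ 13 │   ┃   █ █   █ █   █ █  
         ┃├────┼───┃ ███ █ ███ █ ███ ███
         ┃│  5 │ 14┃ █     █   █   █   █
         ┃└────┴───┃ █████ ███████ ███ █
         ┃Moves: 4 ┃ █   █ █   █   █   █
         ┗━━━━━━━━━┃ █ █ █ █ █ █ █ █ ███
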